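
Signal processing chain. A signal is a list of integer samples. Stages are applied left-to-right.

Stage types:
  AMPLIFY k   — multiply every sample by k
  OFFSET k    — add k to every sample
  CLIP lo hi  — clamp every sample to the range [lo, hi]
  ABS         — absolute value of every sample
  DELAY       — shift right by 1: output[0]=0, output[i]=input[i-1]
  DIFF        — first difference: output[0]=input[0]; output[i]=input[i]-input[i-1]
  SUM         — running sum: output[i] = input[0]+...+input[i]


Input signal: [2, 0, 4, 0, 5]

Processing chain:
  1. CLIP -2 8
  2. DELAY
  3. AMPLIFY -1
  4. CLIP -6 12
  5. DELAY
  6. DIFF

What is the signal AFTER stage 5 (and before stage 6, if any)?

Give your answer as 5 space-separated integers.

Input: [2, 0, 4, 0, 5]
Stage 1 (CLIP -2 8): clip(2,-2,8)=2, clip(0,-2,8)=0, clip(4,-2,8)=4, clip(0,-2,8)=0, clip(5,-2,8)=5 -> [2, 0, 4, 0, 5]
Stage 2 (DELAY): [0, 2, 0, 4, 0] = [0, 2, 0, 4, 0] -> [0, 2, 0, 4, 0]
Stage 3 (AMPLIFY -1): 0*-1=0, 2*-1=-2, 0*-1=0, 4*-1=-4, 0*-1=0 -> [0, -2, 0, -4, 0]
Stage 4 (CLIP -6 12): clip(0,-6,12)=0, clip(-2,-6,12)=-2, clip(0,-6,12)=0, clip(-4,-6,12)=-4, clip(0,-6,12)=0 -> [0, -2, 0, -4, 0]
Stage 5 (DELAY): [0, 0, -2, 0, -4] = [0, 0, -2, 0, -4] -> [0, 0, -2, 0, -4]

Answer: 0 0 -2 0 -4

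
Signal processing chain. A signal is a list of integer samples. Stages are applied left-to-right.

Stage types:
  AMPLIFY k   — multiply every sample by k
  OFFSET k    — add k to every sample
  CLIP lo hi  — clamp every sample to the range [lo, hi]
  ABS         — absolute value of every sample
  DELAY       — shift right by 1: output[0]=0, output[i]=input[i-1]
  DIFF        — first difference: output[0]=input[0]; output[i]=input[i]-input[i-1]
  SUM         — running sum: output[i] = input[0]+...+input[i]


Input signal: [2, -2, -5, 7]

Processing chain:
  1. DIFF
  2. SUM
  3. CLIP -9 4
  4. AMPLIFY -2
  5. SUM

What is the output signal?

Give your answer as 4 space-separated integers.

Answer: -4 0 10 2

Derivation:
Input: [2, -2, -5, 7]
Stage 1 (DIFF): s[0]=2, -2-2=-4, -5--2=-3, 7--5=12 -> [2, -4, -3, 12]
Stage 2 (SUM): sum[0..0]=2, sum[0..1]=-2, sum[0..2]=-5, sum[0..3]=7 -> [2, -2, -5, 7]
Stage 3 (CLIP -9 4): clip(2,-9,4)=2, clip(-2,-9,4)=-2, clip(-5,-9,4)=-5, clip(7,-9,4)=4 -> [2, -2, -5, 4]
Stage 4 (AMPLIFY -2): 2*-2=-4, -2*-2=4, -5*-2=10, 4*-2=-8 -> [-4, 4, 10, -8]
Stage 5 (SUM): sum[0..0]=-4, sum[0..1]=0, sum[0..2]=10, sum[0..3]=2 -> [-4, 0, 10, 2]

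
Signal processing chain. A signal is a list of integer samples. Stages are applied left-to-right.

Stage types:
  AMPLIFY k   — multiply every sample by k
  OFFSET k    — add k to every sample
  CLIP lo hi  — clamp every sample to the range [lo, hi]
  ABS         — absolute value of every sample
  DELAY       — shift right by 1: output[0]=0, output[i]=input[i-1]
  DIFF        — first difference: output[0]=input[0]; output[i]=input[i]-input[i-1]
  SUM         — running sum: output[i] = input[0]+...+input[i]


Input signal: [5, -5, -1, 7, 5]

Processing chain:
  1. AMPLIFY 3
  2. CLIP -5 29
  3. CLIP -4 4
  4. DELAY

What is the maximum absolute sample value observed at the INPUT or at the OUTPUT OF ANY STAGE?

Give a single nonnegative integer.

Input: [5, -5, -1, 7, 5] (max |s|=7)
Stage 1 (AMPLIFY 3): 5*3=15, -5*3=-15, -1*3=-3, 7*3=21, 5*3=15 -> [15, -15, -3, 21, 15] (max |s|=21)
Stage 2 (CLIP -5 29): clip(15,-5,29)=15, clip(-15,-5,29)=-5, clip(-3,-5,29)=-3, clip(21,-5,29)=21, clip(15,-5,29)=15 -> [15, -5, -3, 21, 15] (max |s|=21)
Stage 3 (CLIP -4 4): clip(15,-4,4)=4, clip(-5,-4,4)=-4, clip(-3,-4,4)=-3, clip(21,-4,4)=4, clip(15,-4,4)=4 -> [4, -4, -3, 4, 4] (max |s|=4)
Stage 4 (DELAY): [0, 4, -4, -3, 4] = [0, 4, -4, -3, 4] -> [0, 4, -4, -3, 4] (max |s|=4)
Overall max amplitude: 21

Answer: 21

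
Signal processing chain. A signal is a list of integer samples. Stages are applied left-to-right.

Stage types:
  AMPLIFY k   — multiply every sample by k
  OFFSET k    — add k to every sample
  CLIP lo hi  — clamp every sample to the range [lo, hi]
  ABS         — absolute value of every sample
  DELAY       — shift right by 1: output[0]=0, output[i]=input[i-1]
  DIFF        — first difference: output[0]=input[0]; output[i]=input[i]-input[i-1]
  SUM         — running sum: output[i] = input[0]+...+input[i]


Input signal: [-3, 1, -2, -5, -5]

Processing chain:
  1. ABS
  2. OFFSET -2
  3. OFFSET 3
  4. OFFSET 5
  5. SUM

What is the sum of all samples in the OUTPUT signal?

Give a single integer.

Answer: 130

Derivation:
Input: [-3, 1, -2, -5, -5]
Stage 1 (ABS): |-3|=3, |1|=1, |-2|=2, |-5|=5, |-5|=5 -> [3, 1, 2, 5, 5]
Stage 2 (OFFSET -2): 3+-2=1, 1+-2=-1, 2+-2=0, 5+-2=3, 5+-2=3 -> [1, -1, 0, 3, 3]
Stage 3 (OFFSET 3): 1+3=4, -1+3=2, 0+3=3, 3+3=6, 3+3=6 -> [4, 2, 3, 6, 6]
Stage 4 (OFFSET 5): 4+5=9, 2+5=7, 3+5=8, 6+5=11, 6+5=11 -> [9, 7, 8, 11, 11]
Stage 5 (SUM): sum[0..0]=9, sum[0..1]=16, sum[0..2]=24, sum[0..3]=35, sum[0..4]=46 -> [9, 16, 24, 35, 46]
Output sum: 130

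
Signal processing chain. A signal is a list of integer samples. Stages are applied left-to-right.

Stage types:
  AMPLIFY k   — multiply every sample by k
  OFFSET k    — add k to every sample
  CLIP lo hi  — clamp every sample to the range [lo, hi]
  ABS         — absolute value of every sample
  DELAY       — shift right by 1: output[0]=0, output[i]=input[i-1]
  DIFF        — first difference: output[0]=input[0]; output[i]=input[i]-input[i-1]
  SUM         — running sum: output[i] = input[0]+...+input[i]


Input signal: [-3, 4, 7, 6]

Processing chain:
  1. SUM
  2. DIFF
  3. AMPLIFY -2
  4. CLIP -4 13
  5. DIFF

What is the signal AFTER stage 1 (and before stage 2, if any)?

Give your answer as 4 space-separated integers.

Answer: -3 1 8 14

Derivation:
Input: [-3, 4, 7, 6]
Stage 1 (SUM): sum[0..0]=-3, sum[0..1]=1, sum[0..2]=8, sum[0..3]=14 -> [-3, 1, 8, 14]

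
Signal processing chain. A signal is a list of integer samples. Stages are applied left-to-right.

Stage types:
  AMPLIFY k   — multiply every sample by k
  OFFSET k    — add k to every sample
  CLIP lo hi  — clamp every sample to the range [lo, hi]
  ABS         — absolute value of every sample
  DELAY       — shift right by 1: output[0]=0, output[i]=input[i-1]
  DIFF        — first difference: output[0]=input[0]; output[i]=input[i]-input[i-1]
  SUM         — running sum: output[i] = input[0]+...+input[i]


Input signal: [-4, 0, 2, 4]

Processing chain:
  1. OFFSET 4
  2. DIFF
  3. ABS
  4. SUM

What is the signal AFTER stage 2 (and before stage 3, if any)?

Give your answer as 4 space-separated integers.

Input: [-4, 0, 2, 4]
Stage 1 (OFFSET 4): -4+4=0, 0+4=4, 2+4=6, 4+4=8 -> [0, 4, 6, 8]
Stage 2 (DIFF): s[0]=0, 4-0=4, 6-4=2, 8-6=2 -> [0, 4, 2, 2]

Answer: 0 4 2 2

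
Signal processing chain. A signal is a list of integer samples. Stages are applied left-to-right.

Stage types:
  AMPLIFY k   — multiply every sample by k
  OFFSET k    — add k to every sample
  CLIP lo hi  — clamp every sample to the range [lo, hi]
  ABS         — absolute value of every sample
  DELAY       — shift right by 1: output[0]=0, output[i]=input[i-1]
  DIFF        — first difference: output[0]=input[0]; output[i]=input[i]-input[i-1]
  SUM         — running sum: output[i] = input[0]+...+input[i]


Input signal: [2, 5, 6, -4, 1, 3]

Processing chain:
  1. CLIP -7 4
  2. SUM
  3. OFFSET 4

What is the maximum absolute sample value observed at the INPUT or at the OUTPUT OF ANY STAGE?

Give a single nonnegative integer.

Answer: 14

Derivation:
Input: [2, 5, 6, -4, 1, 3] (max |s|=6)
Stage 1 (CLIP -7 4): clip(2,-7,4)=2, clip(5,-7,4)=4, clip(6,-7,4)=4, clip(-4,-7,4)=-4, clip(1,-7,4)=1, clip(3,-7,4)=3 -> [2, 4, 4, -4, 1, 3] (max |s|=4)
Stage 2 (SUM): sum[0..0]=2, sum[0..1]=6, sum[0..2]=10, sum[0..3]=6, sum[0..4]=7, sum[0..5]=10 -> [2, 6, 10, 6, 7, 10] (max |s|=10)
Stage 3 (OFFSET 4): 2+4=6, 6+4=10, 10+4=14, 6+4=10, 7+4=11, 10+4=14 -> [6, 10, 14, 10, 11, 14] (max |s|=14)
Overall max amplitude: 14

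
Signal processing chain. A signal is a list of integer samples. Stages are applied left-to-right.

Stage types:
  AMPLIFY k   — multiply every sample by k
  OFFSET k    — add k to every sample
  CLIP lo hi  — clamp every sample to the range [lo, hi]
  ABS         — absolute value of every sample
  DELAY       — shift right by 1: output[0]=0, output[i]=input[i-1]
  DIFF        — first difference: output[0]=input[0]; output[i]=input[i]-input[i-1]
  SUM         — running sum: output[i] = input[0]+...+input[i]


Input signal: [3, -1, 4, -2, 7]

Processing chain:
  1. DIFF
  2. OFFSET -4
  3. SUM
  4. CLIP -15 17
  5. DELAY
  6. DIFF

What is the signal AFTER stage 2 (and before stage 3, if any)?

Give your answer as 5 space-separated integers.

Answer: -1 -8 1 -10 5

Derivation:
Input: [3, -1, 4, -2, 7]
Stage 1 (DIFF): s[0]=3, -1-3=-4, 4--1=5, -2-4=-6, 7--2=9 -> [3, -4, 5, -6, 9]
Stage 2 (OFFSET -4): 3+-4=-1, -4+-4=-8, 5+-4=1, -6+-4=-10, 9+-4=5 -> [-1, -8, 1, -10, 5]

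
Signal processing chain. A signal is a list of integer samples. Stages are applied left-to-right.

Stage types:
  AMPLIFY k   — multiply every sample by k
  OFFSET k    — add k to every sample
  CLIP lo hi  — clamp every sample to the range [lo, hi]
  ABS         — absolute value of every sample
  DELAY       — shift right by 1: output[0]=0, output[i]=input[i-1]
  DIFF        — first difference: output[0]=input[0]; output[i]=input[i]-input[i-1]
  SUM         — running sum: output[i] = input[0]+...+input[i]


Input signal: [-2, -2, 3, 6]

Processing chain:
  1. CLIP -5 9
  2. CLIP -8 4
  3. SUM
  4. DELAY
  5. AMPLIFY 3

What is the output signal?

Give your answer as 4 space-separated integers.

Input: [-2, -2, 3, 6]
Stage 1 (CLIP -5 9): clip(-2,-5,9)=-2, clip(-2,-5,9)=-2, clip(3,-5,9)=3, clip(6,-5,9)=6 -> [-2, -2, 3, 6]
Stage 2 (CLIP -8 4): clip(-2,-8,4)=-2, clip(-2,-8,4)=-2, clip(3,-8,4)=3, clip(6,-8,4)=4 -> [-2, -2, 3, 4]
Stage 3 (SUM): sum[0..0]=-2, sum[0..1]=-4, sum[0..2]=-1, sum[0..3]=3 -> [-2, -4, -1, 3]
Stage 4 (DELAY): [0, -2, -4, -1] = [0, -2, -4, -1] -> [0, -2, -4, -1]
Stage 5 (AMPLIFY 3): 0*3=0, -2*3=-6, -4*3=-12, -1*3=-3 -> [0, -6, -12, -3]

Answer: 0 -6 -12 -3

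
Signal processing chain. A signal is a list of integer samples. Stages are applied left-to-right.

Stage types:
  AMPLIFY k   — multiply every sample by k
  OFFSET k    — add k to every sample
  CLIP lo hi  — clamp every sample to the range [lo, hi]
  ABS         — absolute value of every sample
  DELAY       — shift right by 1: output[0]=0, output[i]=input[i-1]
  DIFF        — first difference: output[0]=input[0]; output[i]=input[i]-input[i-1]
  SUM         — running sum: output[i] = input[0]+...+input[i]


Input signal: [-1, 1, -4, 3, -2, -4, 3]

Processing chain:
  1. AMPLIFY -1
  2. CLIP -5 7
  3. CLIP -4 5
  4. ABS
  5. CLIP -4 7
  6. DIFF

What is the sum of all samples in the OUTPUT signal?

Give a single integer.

Answer: 3

Derivation:
Input: [-1, 1, -4, 3, -2, -4, 3]
Stage 1 (AMPLIFY -1): -1*-1=1, 1*-1=-1, -4*-1=4, 3*-1=-3, -2*-1=2, -4*-1=4, 3*-1=-3 -> [1, -1, 4, -3, 2, 4, -3]
Stage 2 (CLIP -5 7): clip(1,-5,7)=1, clip(-1,-5,7)=-1, clip(4,-5,7)=4, clip(-3,-5,7)=-3, clip(2,-5,7)=2, clip(4,-5,7)=4, clip(-3,-5,7)=-3 -> [1, -1, 4, -3, 2, 4, -3]
Stage 3 (CLIP -4 5): clip(1,-4,5)=1, clip(-1,-4,5)=-1, clip(4,-4,5)=4, clip(-3,-4,5)=-3, clip(2,-4,5)=2, clip(4,-4,5)=4, clip(-3,-4,5)=-3 -> [1, -1, 4, -3, 2, 4, -3]
Stage 4 (ABS): |1|=1, |-1|=1, |4|=4, |-3|=3, |2|=2, |4|=4, |-3|=3 -> [1, 1, 4, 3, 2, 4, 3]
Stage 5 (CLIP -4 7): clip(1,-4,7)=1, clip(1,-4,7)=1, clip(4,-4,7)=4, clip(3,-4,7)=3, clip(2,-4,7)=2, clip(4,-4,7)=4, clip(3,-4,7)=3 -> [1, 1, 4, 3, 2, 4, 3]
Stage 6 (DIFF): s[0]=1, 1-1=0, 4-1=3, 3-4=-1, 2-3=-1, 4-2=2, 3-4=-1 -> [1, 0, 3, -1, -1, 2, -1]
Output sum: 3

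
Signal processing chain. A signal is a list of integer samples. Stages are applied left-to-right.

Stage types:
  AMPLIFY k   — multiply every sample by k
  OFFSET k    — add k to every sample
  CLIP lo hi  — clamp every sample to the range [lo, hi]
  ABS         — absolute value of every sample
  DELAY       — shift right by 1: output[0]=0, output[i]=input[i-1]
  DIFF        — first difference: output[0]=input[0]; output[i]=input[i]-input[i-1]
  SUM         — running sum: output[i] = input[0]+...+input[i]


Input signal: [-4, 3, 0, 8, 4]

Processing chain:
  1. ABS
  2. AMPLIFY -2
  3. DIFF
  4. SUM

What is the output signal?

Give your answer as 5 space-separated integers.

Input: [-4, 3, 0, 8, 4]
Stage 1 (ABS): |-4|=4, |3|=3, |0|=0, |8|=8, |4|=4 -> [4, 3, 0, 8, 4]
Stage 2 (AMPLIFY -2): 4*-2=-8, 3*-2=-6, 0*-2=0, 8*-2=-16, 4*-2=-8 -> [-8, -6, 0, -16, -8]
Stage 3 (DIFF): s[0]=-8, -6--8=2, 0--6=6, -16-0=-16, -8--16=8 -> [-8, 2, 6, -16, 8]
Stage 4 (SUM): sum[0..0]=-8, sum[0..1]=-6, sum[0..2]=0, sum[0..3]=-16, sum[0..4]=-8 -> [-8, -6, 0, -16, -8]

Answer: -8 -6 0 -16 -8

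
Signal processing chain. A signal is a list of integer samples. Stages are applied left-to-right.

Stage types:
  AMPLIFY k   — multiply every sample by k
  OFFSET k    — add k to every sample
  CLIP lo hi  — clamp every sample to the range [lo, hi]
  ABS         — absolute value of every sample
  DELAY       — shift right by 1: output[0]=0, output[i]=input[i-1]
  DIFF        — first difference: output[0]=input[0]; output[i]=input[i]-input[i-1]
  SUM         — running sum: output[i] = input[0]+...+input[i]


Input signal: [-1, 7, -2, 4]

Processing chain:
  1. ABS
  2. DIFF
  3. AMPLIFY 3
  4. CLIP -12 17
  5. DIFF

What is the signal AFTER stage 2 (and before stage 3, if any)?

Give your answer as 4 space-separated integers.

Input: [-1, 7, -2, 4]
Stage 1 (ABS): |-1|=1, |7|=7, |-2|=2, |4|=4 -> [1, 7, 2, 4]
Stage 2 (DIFF): s[0]=1, 7-1=6, 2-7=-5, 4-2=2 -> [1, 6, -5, 2]

Answer: 1 6 -5 2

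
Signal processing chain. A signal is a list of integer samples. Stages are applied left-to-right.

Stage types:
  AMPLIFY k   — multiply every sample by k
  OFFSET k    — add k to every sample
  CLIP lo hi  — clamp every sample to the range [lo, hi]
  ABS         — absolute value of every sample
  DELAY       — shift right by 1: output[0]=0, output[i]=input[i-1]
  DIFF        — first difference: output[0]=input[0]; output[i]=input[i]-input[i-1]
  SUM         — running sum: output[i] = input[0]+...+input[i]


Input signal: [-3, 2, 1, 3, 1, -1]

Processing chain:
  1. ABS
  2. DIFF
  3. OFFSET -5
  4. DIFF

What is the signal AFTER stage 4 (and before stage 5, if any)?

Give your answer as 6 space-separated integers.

Answer: -2 -4 0 3 -4 2

Derivation:
Input: [-3, 2, 1, 3, 1, -1]
Stage 1 (ABS): |-3|=3, |2|=2, |1|=1, |3|=3, |1|=1, |-1|=1 -> [3, 2, 1, 3, 1, 1]
Stage 2 (DIFF): s[0]=3, 2-3=-1, 1-2=-1, 3-1=2, 1-3=-2, 1-1=0 -> [3, -1, -1, 2, -2, 0]
Stage 3 (OFFSET -5): 3+-5=-2, -1+-5=-6, -1+-5=-6, 2+-5=-3, -2+-5=-7, 0+-5=-5 -> [-2, -6, -6, -3, -7, -5]
Stage 4 (DIFF): s[0]=-2, -6--2=-4, -6--6=0, -3--6=3, -7--3=-4, -5--7=2 -> [-2, -4, 0, 3, -4, 2]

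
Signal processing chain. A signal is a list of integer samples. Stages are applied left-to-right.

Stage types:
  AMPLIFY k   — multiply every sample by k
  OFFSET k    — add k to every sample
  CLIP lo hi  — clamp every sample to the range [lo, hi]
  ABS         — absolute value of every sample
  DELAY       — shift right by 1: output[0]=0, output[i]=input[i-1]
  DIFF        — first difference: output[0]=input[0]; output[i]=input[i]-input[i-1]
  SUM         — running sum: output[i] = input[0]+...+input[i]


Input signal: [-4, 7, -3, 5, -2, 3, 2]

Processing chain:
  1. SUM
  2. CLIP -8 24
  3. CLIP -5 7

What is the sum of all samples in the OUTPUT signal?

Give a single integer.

Answer: 20

Derivation:
Input: [-4, 7, -3, 5, -2, 3, 2]
Stage 1 (SUM): sum[0..0]=-4, sum[0..1]=3, sum[0..2]=0, sum[0..3]=5, sum[0..4]=3, sum[0..5]=6, sum[0..6]=8 -> [-4, 3, 0, 5, 3, 6, 8]
Stage 2 (CLIP -8 24): clip(-4,-8,24)=-4, clip(3,-8,24)=3, clip(0,-8,24)=0, clip(5,-8,24)=5, clip(3,-8,24)=3, clip(6,-8,24)=6, clip(8,-8,24)=8 -> [-4, 3, 0, 5, 3, 6, 8]
Stage 3 (CLIP -5 7): clip(-4,-5,7)=-4, clip(3,-5,7)=3, clip(0,-5,7)=0, clip(5,-5,7)=5, clip(3,-5,7)=3, clip(6,-5,7)=6, clip(8,-5,7)=7 -> [-4, 3, 0, 5, 3, 6, 7]
Output sum: 20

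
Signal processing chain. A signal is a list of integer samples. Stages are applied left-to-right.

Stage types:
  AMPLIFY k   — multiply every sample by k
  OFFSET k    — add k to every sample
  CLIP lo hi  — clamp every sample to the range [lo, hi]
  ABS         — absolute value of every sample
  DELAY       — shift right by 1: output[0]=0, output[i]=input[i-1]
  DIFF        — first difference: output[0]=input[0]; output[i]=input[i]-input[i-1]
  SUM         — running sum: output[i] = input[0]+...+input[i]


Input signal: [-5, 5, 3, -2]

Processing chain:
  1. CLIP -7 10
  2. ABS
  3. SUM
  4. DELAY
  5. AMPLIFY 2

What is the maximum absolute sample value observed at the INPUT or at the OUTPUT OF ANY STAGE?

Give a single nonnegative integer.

Input: [-5, 5, 3, -2] (max |s|=5)
Stage 1 (CLIP -7 10): clip(-5,-7,10)=-5, clip(5,-7,10)=5, clip(3,-7,10)=3, clip(-2,-7,10)=-2 -> [-5, 5, 3, -2] (max |s|=5)
Stage 2 (ABS): |-5|=5, |5|=5, |3|=3, |-2|=2 -> [5, 5, 3, 2] (max |s|=5)
Stage 3 (SUM): sum[0..0]=5, sum[0..1]=10, sum[0..2]=13, sum[0..3]=15 -> [5, 10, 13, 15] (max |s|=15)
Stage 4 (DELAY): [0, 5, 10, 13] = [0, 5, 10, 13] -> [0, 5, 10, 13] (max |s|=13)
Stage 5 (AMPLIFY 2): 0*2=0, 5*2=10, 10*2=20, 13*2=26 -> [0, 10, 20, 26] (max |s|=26)
Overall max amplitude: 26

Answer: 26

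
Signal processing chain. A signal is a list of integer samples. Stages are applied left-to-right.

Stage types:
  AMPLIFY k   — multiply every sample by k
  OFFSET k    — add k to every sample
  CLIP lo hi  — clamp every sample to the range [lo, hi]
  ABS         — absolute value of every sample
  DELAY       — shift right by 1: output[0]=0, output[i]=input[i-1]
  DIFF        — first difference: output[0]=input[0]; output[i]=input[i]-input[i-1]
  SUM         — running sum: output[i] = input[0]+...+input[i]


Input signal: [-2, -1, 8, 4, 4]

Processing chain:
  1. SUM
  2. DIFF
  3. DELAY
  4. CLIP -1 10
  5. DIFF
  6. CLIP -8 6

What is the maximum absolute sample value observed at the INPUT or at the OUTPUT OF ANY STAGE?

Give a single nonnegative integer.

Input: [-2, -1, 8, 4, 4] (max |s|=8)
Stage 1 (SUM): sum[0..0]=-2, sum[0..1]=-3, sum[0..2]=5, sum[0..3]=9, sum[0..4]=13 -> [-2, -3, 5, 9, 13] (max |s|=13)
Stage 2 (DIFF): s[0]=-2, -3--2=-1, 5--3=8, 9-5=4, 13-9=4 -> [-2, -1, 8, 4, 4] (max |s|=8)
Stage 3 (DELAY): [0, -2, -1, 8, 4] = [0, -2, -1, 8, 4] -> [0, -2, -1, 8, 4] (max |s|=8)
Stage 4 (CLIP -1 10): clip(0,-1,10)=0, clip(-2,-1,10)=-1, clip(-1,-1,10)=-1, clip(8,-1,10)=8, clip(4,-1,10)=4 -> [0, -1, -1, 8, 4] (max |s|=8)
Stage 5 (DIFF): s[0]=0, -1-0=-1, -1--1=0, 8--1=9, 4-8=-4 -> [0, -1, 0, 9, -4] (max |s|=9)
Stage 6 (CLIP -8 6): clip(0,-8,6)=0, clip(-1,-8,6)=-1, clip(0,-8,6)=0, clip(9,-8,6)=6, clip(-4,-8,6)=-4 -> [0, -1, 0, 6, -4] (max |s|=6)
Overall max amplitude: 13

Answer: 13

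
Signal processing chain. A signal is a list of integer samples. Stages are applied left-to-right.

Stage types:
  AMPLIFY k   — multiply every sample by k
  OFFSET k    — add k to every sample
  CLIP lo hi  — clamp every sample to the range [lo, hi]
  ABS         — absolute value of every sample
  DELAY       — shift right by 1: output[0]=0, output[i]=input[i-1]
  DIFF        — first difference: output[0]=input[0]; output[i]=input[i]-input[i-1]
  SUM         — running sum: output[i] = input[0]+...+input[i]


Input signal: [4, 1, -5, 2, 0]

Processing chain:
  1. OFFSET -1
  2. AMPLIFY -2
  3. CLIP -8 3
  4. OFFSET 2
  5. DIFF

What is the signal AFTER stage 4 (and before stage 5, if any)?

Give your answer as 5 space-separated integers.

Answer: -4 2 5 0 4

Derivation:
Input: [4, 1, -5, 2, 0]
Stage 1 (OFFSET -1): 4+-1=3, 1+-1=0, -5+-1=-6, 2+-1=1, 0+-1=-1 -> [3, 0, -6, 1, -1]
Stage 2 (AMPLIFY -2): 3*-2=-6, 0*-2=0, -6*-2=12, 1*-2=-2, -1*-2=2 -> [-6, 0, 12, -2, 2]
Stage 3 (CLIP -8 3): clip(-6,-8,3)=-6, clip(0,-8,3)=0, clip(12,-8,3)=3, clip(-2,-8,3)=-2, clip(2,-8,3)=2 -> [-6, 0, 3, -2, 2]
Stage 4 (OFFSET 2): -6+2=-4, 0+2=2, 3+2=5, -2+2=0, 2+2=4 -> [-4, 2, 5, 0, 4]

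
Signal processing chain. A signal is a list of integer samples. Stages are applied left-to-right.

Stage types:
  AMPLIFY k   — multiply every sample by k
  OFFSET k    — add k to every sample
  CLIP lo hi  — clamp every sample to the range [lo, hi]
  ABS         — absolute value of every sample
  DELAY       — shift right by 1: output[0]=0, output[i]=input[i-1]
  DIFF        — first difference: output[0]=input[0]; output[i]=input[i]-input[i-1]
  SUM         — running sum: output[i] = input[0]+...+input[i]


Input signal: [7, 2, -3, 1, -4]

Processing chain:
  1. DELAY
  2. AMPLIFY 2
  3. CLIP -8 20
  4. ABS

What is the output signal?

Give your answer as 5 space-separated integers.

Answer: 0 14 4 6 2

Derivation:
Input: [7, 2, -3, 1, -4]
Stage 1 (DELAY): [0, 7, 2, -3, 1] = [0, 7, 2, -3, 1] -> [0, 7, 2, -3, 1]
Stage 2 (AMPLIFY 2): 0*2=0, 7*2=14, 2*2=4, -3*2=-6, 1*2=2 -> [0, 14, 4, -6, 2]
Stage 3 (CLIP -8 20): clip(0,-8,20)=0, clip(14,-8,20)=14, clip(4,-8,20)=4, clip(-6,-8,20)=-6, clip(2,-8,20)=2 -> [0, 14, 4, -6, 2]
Stage 4 (ABS): |0|=0, |14|=14, |4|=4, |-6|=6, |2|=2 -> [0, 14, 4, 6, 2]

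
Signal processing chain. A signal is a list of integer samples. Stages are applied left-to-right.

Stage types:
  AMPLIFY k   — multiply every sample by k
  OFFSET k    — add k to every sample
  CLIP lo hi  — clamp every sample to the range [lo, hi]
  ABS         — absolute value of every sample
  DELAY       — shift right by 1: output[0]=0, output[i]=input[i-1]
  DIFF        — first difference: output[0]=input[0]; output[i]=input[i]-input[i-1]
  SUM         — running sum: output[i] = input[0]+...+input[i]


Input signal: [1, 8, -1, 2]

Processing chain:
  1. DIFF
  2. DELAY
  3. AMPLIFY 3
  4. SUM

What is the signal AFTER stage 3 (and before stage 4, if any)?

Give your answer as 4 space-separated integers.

Answer: 0 3 21 -27

Derivation:
Input: [1, 8, -1, 2]
Stage 1 (DIFF): s[0]=1, 8-1=7, -1-8=-9, 2--1=3 -> [1, 7, -9, 3]
Stage 2 (DELAY): [0, 1, 7, -9] = [0, 1, 7, -9] -> [0, 1, 7, -9]
Stage 3 (AMPLIFY 3): 0*3=0, 1*3=3, 7*3=21, -9*3=-27 -> [0, 3, 21, -27]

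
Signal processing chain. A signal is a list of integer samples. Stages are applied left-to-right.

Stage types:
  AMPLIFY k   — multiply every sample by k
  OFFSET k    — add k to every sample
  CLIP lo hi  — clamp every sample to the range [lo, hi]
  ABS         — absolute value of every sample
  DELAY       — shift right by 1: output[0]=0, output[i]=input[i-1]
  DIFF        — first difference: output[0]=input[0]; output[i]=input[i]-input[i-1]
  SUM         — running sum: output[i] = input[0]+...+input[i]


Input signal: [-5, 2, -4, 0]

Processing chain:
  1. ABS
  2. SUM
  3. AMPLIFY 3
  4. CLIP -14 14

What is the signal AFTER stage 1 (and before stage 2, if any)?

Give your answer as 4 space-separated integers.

Input: [-5, 2, -4, 0]
Stage 1 (ABS): |-5|=5, |2|=2, |-4|=4, |0|=0 -> [5, 2, 4, 0]

Answer: 5 2 4 0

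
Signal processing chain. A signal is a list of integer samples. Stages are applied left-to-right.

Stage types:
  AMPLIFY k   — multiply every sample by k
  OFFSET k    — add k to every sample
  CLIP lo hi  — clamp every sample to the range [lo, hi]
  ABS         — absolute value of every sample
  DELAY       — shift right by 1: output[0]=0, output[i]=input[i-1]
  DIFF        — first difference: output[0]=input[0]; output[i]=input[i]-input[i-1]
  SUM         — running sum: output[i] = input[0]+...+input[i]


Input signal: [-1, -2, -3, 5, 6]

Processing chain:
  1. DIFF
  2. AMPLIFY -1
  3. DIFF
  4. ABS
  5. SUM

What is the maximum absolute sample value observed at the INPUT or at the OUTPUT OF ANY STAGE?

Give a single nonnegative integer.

Input: [-1, -2, -3, 5, 6] (max |s|=6)
Stage 1 (DIFF): s[0]=-1, -2--1=-1, -3--2=-1, 5--3=8, 6-5=1 -> [-1, -1, -1, 8, 1] (max |s|=8)
Stage 2 (AMPLIFY -1): -1*-1=1, -1*-1=1, -1*-1=1, 8*-1=-8, 1*-1=-1 -> [1, 1, 1, -8, -1] (max |s|=8)
Stage 3 (DIFF): s[0]=1, 1-1=0, 1-1=0, -8-1=-9, -1--8=7 -> [1, 0, 0, -9, 7] (max |s|=9)
Stage 4 (ABS): |1|=1, |0|=0, |0|=0, |-9|=9, |7|=7 -> [1, 0, 0, 9, 7] (max |s|=9)
Stage 5 (SUM): sum[0..0]=1, sum[0..1]=1, sum[0..2]=1, sum[0..3]=10, sum[0..4]=17 -> [1, 1, 1, 10, 17] (max |s|=17)
Overall max amplitude: 17

Answer: 17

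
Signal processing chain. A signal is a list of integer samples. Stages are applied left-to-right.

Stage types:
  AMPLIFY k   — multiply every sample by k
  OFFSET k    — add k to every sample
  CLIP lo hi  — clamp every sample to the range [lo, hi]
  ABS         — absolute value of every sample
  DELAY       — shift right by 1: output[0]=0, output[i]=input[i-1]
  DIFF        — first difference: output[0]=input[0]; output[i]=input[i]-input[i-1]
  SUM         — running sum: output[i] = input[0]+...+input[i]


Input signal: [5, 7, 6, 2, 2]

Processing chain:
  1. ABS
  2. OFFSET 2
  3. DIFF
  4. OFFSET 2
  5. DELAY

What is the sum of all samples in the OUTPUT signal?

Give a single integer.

Input: [5, 7, 6, 2, 2]
Stage 1 (ABS): |5|=5, |7|=7, |6|=6, |2|=2, |2|=2 -> [5, 7, 6, 2, 2]
Stage 2 (OFFSET 2): 5+2=7, 7+2=9, 6+2=8, 2+2=4, 2+2=4 -> [7, 9, 8, 4, 4]
Stage 3 (DIFF): s[0]=7, 9-7=2, 8-9=-1, 4-8=-4, 4-4=0 -> [7, 2, -1, -4, 0]
Stage 4 (OFFSET 2): 7+2=9, 2+2=4, -1+2=1, -4+2=-2, 0+2=2 -> [9, 4, 1, -2, 2]
Stage 5 (DELAY): [0, 9, 4, 1, -2] = [0, 9, 4, 1, -2] -> [0, 9, 4, 1, -2]
Output sum: 12

Answer: 12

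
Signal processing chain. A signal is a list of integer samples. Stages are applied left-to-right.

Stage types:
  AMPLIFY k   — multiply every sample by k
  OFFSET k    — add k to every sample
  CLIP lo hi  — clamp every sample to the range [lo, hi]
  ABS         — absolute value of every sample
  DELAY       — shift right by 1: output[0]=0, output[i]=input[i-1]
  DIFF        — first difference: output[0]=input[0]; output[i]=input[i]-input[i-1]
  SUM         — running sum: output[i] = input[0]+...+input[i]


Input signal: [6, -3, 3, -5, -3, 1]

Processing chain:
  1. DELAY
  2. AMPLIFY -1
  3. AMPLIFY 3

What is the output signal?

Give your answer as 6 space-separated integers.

Input: [6, -3, 3, -5, -3, 1]
Stage 1 (DELAY): [0, 6, -3, 3, -5, -3] = [0, 6, -3, 3, -5, -3] -> [0, 6, -3, 3, -5, -3]
Stage 2 (AMPLIFY -1): 0*-1=0, 6*-1=-6, -3*-1=3, 3*-1=-3, -5*-1=5, -3*-1=3 -> [0, -6, 3, -3, 5, 3]
Stage 3 (AMPLIFY 3): 0*3=0, -6*3=-18, 3*3=9, -3*3=-9, 5*3=15, 3*3=9 -> [0, -18, 9, -9, 15, 9]

Answer: 0 -18 9 -9 15 9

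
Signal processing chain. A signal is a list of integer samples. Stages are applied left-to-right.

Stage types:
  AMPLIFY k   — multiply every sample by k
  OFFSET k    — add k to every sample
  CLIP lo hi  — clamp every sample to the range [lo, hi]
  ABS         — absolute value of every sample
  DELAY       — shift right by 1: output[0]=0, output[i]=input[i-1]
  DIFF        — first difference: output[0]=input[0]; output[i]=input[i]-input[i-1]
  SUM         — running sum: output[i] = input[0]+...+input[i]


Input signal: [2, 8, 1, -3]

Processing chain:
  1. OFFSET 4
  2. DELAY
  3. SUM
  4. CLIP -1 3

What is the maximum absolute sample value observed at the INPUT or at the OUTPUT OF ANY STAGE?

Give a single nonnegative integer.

Answer: 23

Derivation:
Input: [2, 8, 1, -3] (max |s|=8)
Stage 1 (OFFSET 4): 2+4=6, 8+4=12, 1+4=5, -3+4=1 -> [6, 12, 5, 1] (max |s|=12)
Stage 2 (DELAY): [0, 6, 12, 5] = [0, 6, 12, 5] -> [0, 6, 12, 5] (max |s|=12)
Stage 3 (SUM): sum[0..0]=0, sum[0..1]=6, sum[0..2]=18, sum[0..3]=23 -> [0, 6, 18, 23] (max |s|=23)
Stage 4 (CLIP -1 3): clip(0,-1,3)=0, clip(6,-1,3)=3, clip(18,-1,3)=3, clip(23,-1,3)=3 -> [0, 3, 3, 3] (max |s|=3)
Overall max amplitude: 23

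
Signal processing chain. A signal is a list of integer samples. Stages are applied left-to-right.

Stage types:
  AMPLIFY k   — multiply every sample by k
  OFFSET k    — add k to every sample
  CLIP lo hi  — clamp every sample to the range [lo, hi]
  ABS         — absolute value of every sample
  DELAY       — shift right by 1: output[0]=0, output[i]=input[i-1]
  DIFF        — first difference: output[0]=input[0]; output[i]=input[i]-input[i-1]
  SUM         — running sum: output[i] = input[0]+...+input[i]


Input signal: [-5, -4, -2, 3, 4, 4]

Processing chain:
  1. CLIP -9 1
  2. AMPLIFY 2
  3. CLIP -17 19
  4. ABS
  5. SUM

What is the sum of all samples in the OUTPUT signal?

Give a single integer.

Answer: 128

Derivation:
Input: [-5, -4, -2, 3, 4, 4]
Stage 1 (CLIP -9 1): clip(-5,-9,1)=-5, clip(-4,-9,1)=-4, clip(-2,-9,1)=-2, clip(3,-9,1)=1, clip(4,-9,1)=1, clip(4,-9,1)=1 -> [-5, -4, -2, 1, 1, 1]
Stage 2 (AMPLIFY 2): -5*2=-10, -4*2=-8, -2*2=-4, 1*2=2, 1*2=2, 1*2=2 -> [-10, -8, -4, 2, 2, 2]
Stage 3 (CLIP -17 19): clip(-10,-17,19)=-10, clip(-8,-17,19)=-8, clip(-4,-17,19)=-4, clip(2,-17,19)=2, clip(2,-17,19)=2, clip(2,-17,19)=2 -> [-10, -8, -4, 2, 2, 2]
Stage 4 (ABS): |-10|=10, |-8|=8, |-4|=4, |2|=2, |2|=2, |2|=2 -> [10, 8, 4, 2, 2, 2]
Stage 5 (SUM): sum[0..0]=10, sum[0..1]=18, sum[0..2]=22, sum[0..3]=24, sum[0..4]=26, sum[0..5]=28 -> [10, 18, 22, 24, 26, 28]
Output sum: 128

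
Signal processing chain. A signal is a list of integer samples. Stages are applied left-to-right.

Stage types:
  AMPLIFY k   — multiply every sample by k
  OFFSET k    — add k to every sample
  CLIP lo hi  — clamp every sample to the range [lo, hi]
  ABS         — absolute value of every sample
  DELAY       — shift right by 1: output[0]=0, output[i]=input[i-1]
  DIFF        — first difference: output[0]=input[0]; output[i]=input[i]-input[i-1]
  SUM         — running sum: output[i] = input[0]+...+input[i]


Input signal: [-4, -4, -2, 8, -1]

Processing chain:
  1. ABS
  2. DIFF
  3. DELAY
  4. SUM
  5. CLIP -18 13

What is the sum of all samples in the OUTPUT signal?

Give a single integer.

Answer: 18

Derivation:
Input: [-4, -4, -2, 8, -1]
Stage 1 (ABS): |-4|=4, |-4|=4, |-2|=2, |8|=8, |-1|=1 -> [4, 4, 2, 8, 1]
Stage 2 (DIFF): s[0]=4, 4-4=0, 2-4=-2, 8-2=6, 1-8=-7 -> [4, 0, -2, 6, -7]
Stage 3 (DELAY): [0, 4, 0, -2, 6] = [0, 4, 0, -2, 6] -> [0, 4, 0, -2, 6]
Stage 4 (SUM): sum[0..0]=0, sum[0..1]=4, sum[0..2]=4, sum[0..3]=2, sum[0..4]=8 -> [0, 4, 4, 2, 8]
Stage 5 (CLIP -18 13): clip(0,-18,13)=0, clip(4,-18,13)=4, clip(4,-18,13)=4, clip(2,-18,13)=2, clip(8,-18,13)=8 -> [0, 4, 4, 2, 8]
Output sum: 18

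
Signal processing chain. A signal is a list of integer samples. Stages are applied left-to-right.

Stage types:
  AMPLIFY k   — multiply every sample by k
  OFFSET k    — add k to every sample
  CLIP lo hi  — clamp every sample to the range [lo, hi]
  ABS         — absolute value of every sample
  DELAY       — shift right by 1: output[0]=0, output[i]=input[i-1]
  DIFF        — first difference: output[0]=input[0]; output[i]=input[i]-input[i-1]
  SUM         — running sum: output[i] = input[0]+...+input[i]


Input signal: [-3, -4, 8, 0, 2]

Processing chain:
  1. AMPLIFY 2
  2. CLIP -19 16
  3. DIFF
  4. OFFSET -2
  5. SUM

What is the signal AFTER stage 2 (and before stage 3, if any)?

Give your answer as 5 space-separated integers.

Input: [-3, -4, 8, 0, 2]
Stage 1 (AMPLIFY 2): -3*2=-6, -4*2=-8, 8*2=16, 0*2=0, 2*2=4 -> [-6, -8, 16, 0, 4]
Stage 2 (CLIP -19 16): clip(-6,-19,16)=-6, clip(-8,-19,16)=-8, clip(16,-19,16)=16, clip(0,-19,16)=0, clip(4,-19,16)=4 -> [-6, -8, 16, 0, 4]

Answer: -6 -8 16 0 4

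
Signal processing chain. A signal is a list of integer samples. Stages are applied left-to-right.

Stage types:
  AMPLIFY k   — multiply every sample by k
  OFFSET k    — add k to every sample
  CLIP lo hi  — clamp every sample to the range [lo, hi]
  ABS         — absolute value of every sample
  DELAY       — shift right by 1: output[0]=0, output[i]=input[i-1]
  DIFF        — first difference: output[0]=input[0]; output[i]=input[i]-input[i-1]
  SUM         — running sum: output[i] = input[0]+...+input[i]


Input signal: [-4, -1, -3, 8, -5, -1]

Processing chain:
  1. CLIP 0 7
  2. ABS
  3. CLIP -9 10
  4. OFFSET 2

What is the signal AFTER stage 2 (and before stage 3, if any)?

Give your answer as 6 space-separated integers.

Input: [-4, -1, -3, 8, -5, -1]
Stage 1 (CLIP 0 7): clip(-4,0,7)=0, clip(-1,0,7)=0, clip(-3,0,7)=0, clip(8,0,7)=7, clip(-5,0,7)=0, clip(-1,0,7)=0 -> [0, 0, 0, 7, 0, 0]
Stage 2 (ABS): |0|=0, |0|=0, |0|=0, |7|=7, |0|=0, |0|=0 -> [0, 0, 0, 7, 0, 0]

Answer: 0 0 0 7 0 0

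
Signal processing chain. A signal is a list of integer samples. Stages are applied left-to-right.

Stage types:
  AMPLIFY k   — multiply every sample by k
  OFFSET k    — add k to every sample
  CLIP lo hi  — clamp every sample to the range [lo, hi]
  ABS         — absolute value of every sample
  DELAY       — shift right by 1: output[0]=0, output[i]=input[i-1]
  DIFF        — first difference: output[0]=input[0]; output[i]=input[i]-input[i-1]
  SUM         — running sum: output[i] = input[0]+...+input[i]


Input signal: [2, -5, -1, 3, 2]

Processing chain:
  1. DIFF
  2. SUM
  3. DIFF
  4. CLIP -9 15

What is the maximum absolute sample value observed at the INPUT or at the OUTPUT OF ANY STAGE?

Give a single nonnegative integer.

Answer: 7

Derivation:
Input: [2, -5, -1, 3, 2] (max |s|=5)
Stage 1 (DIFF): s[0]=2, -5-2=-7, -1--5=4, 3--1=4, 2-3=-1 -> [2, -7, 4, 4, -1] (max |s|=7)
Stage 2 (SUM): sum[0..0]=2, sum[0..1]=-5, sum[0..2]=-1, sum[0..3]=3, sum[0..4]=2 -> [2, -5, -1, 3, 2] (max |s|=5)
Stage 3 (DIFF): s[0]=2, -5-2=-7, -1--5=4, 3--1=4, 2-3=-1 -> [2, -7, 4, 4, -1] (max |s|=7)
Stage 4 (CLIP -9 15): clip(2,-9,15)=2, clip(-7,-9,15)=-7, clip(4,-9,15)=4, clip(4,-9,15)=4, clip(-1,-9,15)=-1 -> [2, -7, 4, 4, -1] (max |s|=7)
Overall max amplitude: 7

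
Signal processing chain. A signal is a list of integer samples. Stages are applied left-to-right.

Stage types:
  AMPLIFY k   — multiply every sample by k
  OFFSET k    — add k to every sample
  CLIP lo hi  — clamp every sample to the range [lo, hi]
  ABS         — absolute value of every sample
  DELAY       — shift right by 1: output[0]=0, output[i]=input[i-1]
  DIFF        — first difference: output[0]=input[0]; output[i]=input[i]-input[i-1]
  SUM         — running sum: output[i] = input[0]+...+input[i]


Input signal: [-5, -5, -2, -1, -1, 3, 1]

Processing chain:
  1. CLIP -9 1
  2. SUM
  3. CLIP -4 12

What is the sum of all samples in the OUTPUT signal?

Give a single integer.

Input: [-5, -5, -2, -1, -1, 3, 1]
Stage 1 (CLIP -9 1): clip(-5,-9,1)=-5, clip(-5,-9,1)=-5, clip(-2,-9,1)=-2, clip(-1,-9,1)=-1, clip(-1,-9,1)=-1, clip(3,-9,1)=1, clip(1,-9,1)=1 -> [-5, -5, -2, -1, -1, 1, 1]
Stage 2 (SUM): sum[0..0]=-5, sum[0..1]=-10, sum[0..2]=-12, sum[0..3]=-13, sum[0..4]=-14, sum[0..5]=-13, sum[0..6]=-12 -> [-5, -10, -12, -13, -14, -13, -12]
Stage 3 (CLIP -4 12): clip(-5,-4,12)=-4, clip(-10,-4,12)=-4, clip(-12,-4,12)=-4, clip(-13,-4,12)=-4, clip(-14,-4,12)=-4, clip(-13,-4,12)=-4, clip(-12,-4,12)=-4 -> [-4, -4, -4, -4, -4, -4, -4]
Output sum: -28

Answer: -28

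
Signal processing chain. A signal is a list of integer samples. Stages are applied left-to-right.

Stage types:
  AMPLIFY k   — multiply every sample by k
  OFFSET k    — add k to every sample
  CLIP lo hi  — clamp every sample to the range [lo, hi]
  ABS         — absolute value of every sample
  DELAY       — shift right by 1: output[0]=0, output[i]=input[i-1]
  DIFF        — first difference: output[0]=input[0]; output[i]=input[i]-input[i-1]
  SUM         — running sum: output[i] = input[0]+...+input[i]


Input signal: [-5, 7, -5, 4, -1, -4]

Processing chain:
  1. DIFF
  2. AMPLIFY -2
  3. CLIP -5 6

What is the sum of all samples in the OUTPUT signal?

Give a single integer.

Answer: 14

Derivation:
Input: [-5, 7, -5, 4, -1, -4]
Stage 1 (DIFF): s[0]=-5, 7--5=12, -5-7=-12, 4--5=9, -1-4=-5, -4--1=-3 -> [-5, 12, -12, 9, -5, -3]
Stage 2 (AMPLIFY -2): -5*-2=10, 12*-2=-24, -12*-2=24, 9*-2=-18, -5*-2=10, -3*-2=6 -> [10, -24, 24, -18, 10, 6]
Stage 3 (CLIP -5 6): clip(10,-5,6)=6, clip(-24,-5,6)=-5, clip(24,-5,6)=6, clip(-18,-5,6)=-5, clip(10,-5,6)=6, clip(6,-5,6)=6 -> [6, -5, 6, -5, 6, 6]
Output sum: 14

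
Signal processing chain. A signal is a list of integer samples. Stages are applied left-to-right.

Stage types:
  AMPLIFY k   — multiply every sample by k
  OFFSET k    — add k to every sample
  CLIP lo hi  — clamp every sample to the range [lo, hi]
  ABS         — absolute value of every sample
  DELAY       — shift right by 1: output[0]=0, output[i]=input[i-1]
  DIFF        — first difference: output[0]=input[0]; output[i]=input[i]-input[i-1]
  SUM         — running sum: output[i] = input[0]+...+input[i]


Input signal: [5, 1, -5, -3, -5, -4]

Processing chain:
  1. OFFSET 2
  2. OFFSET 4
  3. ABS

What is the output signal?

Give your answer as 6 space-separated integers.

Input: [5, 1, -5, -3, -5, -4]
Stage 1 (OFFSET 2): 5+2=7, 1+2=3, -5+2=-3, -3+2=-1, -5+2=-3, -4+2=-2 -> [7, 3, -3, -1, -3, -2]
Stage 2 (OFFSET 4): 7+4=11, 3+4=7, -3+4=1, -1+4=3, -3+4=1, -2+4=2 -> [11, 7, 1, 3, 1, 2]
Stage 3 (ABS): |11|=11, |7|=7, |1|=1, |3|=3, |1|=1, |2|=2 -> [11, 7, 1, 3, 1, 2]

Answer: 11 7 1 3 1 2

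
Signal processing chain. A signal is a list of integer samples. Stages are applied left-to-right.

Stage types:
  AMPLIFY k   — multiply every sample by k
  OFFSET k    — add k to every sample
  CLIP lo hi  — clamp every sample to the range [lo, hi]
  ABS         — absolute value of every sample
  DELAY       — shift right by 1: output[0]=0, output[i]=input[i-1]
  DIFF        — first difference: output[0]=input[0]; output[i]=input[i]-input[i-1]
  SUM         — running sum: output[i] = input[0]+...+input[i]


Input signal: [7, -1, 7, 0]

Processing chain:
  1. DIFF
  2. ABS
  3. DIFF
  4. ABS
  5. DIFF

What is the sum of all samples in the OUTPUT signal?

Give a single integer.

Input: [7, -1, 7, 0]
Stage 1 (DIFF): s[0]=7, -1-7=-8, 7--1=8, 0-7=-7 -> [7, -8, 8, -7]
Stage 2 (ABS): |7|=7, |-8|=8, |8|=8, |-7|=7 -> [7, 8, 8, 7]
Stage 3 (DIFF): s[0]=7, 8-7=1, 8-8=0, 7-8=-1 -> [7, 1, 0, -1]
Stage 4 (ABS): |7|=7, |1|=1, |0|=0, |-1|=1 -> [7, 1, 0, 1]
Stage 5 (DIFF): s[0]=7, 1-7=-6, 0-1=-1, 1-0=1 -> [7, -6, -1, 1]
Output sum: 1

Answer: 1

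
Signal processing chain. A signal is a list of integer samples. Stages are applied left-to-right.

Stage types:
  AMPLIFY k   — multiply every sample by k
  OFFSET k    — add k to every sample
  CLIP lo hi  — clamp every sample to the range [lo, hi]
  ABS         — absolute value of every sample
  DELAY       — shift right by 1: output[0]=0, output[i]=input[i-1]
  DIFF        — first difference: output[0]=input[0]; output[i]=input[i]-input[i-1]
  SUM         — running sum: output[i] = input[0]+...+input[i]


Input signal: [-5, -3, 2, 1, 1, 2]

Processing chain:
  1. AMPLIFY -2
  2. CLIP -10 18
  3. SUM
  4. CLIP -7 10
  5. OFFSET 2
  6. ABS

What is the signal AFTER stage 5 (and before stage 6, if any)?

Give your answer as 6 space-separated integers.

Answer: 12 12 12 12 10 6

Derivation:
Input: [-5, -3, 2, 1, 1, 2]
Stage 1 (AMPLIFY -2): -5*-2=10, -3*-2=6, 2*-2=-4, 1*-2=-2, 1*-2=-2, 2*-2=-4 -> [10, 6, -4, -2, -2, -4]
Stage 2 (CLIP -10 18): clip(10,-10,18)=10, clip(6,-10,18)=6, clip(-4,-10,18)=-4, clip(-2,-10,18)=-2, clip(-2,-10,18)=-2, clip(-4,-10,18)=-4 -> [10, 6, -4, -2, -2, -4]
Stage 3 (SUM): sum[0..0]=10, sum[0..1]=16, sum[0..2]=12, sum[0..3]=10, sum[0..4]=8, sum[0..5]=4 -> [10, 16, 12, 10, 8, 4]
Stage 4 (CLIP -7 10): clip(10,-7,10)=10, clip(16,-7,10)=10, clip(12,-7,10)=10, clip(10,-7,10)=10, clip(8,-7,10)=8, clip(4,-7,10)=4 -> [10, 10, 10, 10, 8, 4]
Stage 5 (OFFSET 2): 10+2=12, 10+2=12, 10+2=12, 10+2=12, 8+2=10, 4+2=6 -> [12, 12, 12, 12, 10, 6]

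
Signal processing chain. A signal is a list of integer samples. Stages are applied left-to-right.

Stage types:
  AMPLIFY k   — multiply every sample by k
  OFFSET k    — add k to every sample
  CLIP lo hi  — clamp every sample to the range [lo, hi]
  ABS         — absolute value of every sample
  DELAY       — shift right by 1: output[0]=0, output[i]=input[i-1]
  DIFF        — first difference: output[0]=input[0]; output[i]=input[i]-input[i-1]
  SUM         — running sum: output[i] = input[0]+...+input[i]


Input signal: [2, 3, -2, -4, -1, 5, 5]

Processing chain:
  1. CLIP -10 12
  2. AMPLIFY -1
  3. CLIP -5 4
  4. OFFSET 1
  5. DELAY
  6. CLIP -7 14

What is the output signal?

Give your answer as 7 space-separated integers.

Input: [2, 3, -2, -4, -1, 5, 5]
Stage 1 (CLIP -10 12): clip(2,-10,12)=2, clip(3,-10,12)=3, clip(-2,-10,12)=-2, clip(-4,-10,12)=-4, clip(-1,-10,12)=-1, clip(5,-10,12)=5, clip(5,-10,12)=5 -> [2, 3, -2, -4, -1, 5, 5]
Stage 2 (AMPLIFY -1): 2*-1=-2, 3*-1=-3, -2*-1=2, -4*-1=4, -1*-1=1, 5*-1=-5, 5*-1=-5 -> [-2, -3, 2, 4, 1, -5, -5]
Stage 3 (CLIP -5 4): clip(-2,-5,4)=-2, clip(-3,-5,4)=-3, clip(2,-5,4)=2, clip(4,-5,4)=4, clip(1,-5,4)=1, clip(-5,-5,4)=-5, clip(-5,-5,4)=-5 -> [-2, -3, 2, 4, 1, -5, -5]
Stage 4 (OFFSET 1): -2+1=-1, -3+1=-2, 2+1=3, 4+1=5, 1+1=2, -5+1=-4, -5+1=-4 -> [-1, -2, 3, 5, 2, -4, -4]
Stage 5 (DELAY): [0, -1, -2, 3, 5, 2, -4] = [0, -1, -2, 3, 5, 2, -4] -> [0, -1, -2, 3, 5, 2, -4]
Stage 6 (CLIP -7 14): clip(0,-7,14)=0, clip(-1,-7,14)=-1, clip(-2,-7,14)=-2, clip(3,-7,14)=3, clip(5,-7,14)=5, clip(2,-7,14)=2, clip(-4,-7,14)=-4 -> [0, -1, -2, 3, 5, 2, -4]

Answer: 0 -1 -2 3 5 2 -4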